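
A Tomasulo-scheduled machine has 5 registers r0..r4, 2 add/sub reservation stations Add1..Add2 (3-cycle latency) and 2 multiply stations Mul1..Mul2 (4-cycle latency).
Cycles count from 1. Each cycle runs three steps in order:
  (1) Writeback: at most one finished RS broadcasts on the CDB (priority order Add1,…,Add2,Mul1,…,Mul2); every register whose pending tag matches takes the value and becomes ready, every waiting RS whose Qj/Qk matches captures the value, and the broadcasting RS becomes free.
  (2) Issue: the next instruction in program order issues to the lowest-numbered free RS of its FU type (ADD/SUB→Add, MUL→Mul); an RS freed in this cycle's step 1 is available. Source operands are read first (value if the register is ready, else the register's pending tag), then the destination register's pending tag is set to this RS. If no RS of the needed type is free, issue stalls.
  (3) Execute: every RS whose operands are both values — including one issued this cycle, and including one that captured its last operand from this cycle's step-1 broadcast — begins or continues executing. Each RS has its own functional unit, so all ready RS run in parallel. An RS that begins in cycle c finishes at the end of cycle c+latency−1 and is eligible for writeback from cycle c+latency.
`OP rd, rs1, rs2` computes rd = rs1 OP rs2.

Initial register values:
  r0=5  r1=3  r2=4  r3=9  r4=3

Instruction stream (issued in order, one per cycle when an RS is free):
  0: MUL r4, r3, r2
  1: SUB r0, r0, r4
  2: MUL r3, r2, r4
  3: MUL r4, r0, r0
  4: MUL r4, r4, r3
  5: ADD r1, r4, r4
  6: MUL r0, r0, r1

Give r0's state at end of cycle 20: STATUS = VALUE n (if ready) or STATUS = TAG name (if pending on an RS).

  c1: issue MUL r4<-Mul1  regs: r0:5,r1:3,r2:4,r3:9,r4:Mul1
  c2: issue SUB r0<-Add1  regs: r0:Add1,r1:3,r2:4,r3:9,r4:Mul1
  c3: issue MUL r3<-Mul2  regs: r0:Add1,r1:3,r2:4,r3:Mul2,r4:Mul1
  c4: stall  regs: r0:Add1,r1:3,r2:4,r3:Mul2,r4:Mul1
  c5: CDB Mul1=36; issue MUL r4<-Mul1  regs: r0:Add1,r1:3,r2:4,r3:Mul2,r4:Mul1
  c6: stall  regs: r0:Add1,r1:3,r2:4,r3:Mul2,r4:Mul1
  c7: stall  regs: r0:Add1,r1:3,r2:4,r3:Mul2,r4:Mul1
  c8: CDB Add1=-31; stall  regs: r0:-31,r1:3,r2:4,r3:Mul2,r4:Mul1
  c9: CDB Mul2=144; issue MUL r4<-Mul2  regs: r0:-31,r1:3,r2:4,r3:144,r4:Mul2
  c10: issue ADD r1<-Add1  regs: r0:-31,r1:Add1,r2:4,r3:144,r4:Mul2
  c11: stall  regs: r0:-31,r1:Add1,r2:4,r3:144,r4:Mul2
  c12: CDB Mul1=961; issue MUL r0<-Mul1  regs: r0:Mul1,r1:Add1,r2:4,r3:144,r4:Mul2
  c13: -  regs: r0:Mul1,r1:Add1,r2:4,r3:144,r4:Mul2
  c14: -  regs: r0:Mul1,r1:Add1,r2:4,r3:144,r4:Mul2
  c15: -  regs: r0:Mul1,r1:Add1,r2:4,r3:144,r4:Mul2
  c16: CDB Mul2=138384  regs: r0:Mul1,r1:Add1,r2:4,r3:144,r4:138384
  c17: -  regs: r0:Mul1,r1:Add1,r2:4,r3:144,r4:138384
  c18: -  regs: r0:Mul1,r1:Add1,r2:4,r3:144,r4:138384
  c19: CDB Add1=276768  regs: r0:Mul1,r1:276768,r2:4,r3:144,r4:138384
  c20: -  regs: r0:Mul1,r1:276768,r2:4,r3:144,r4:138384

STATUS = TAG Mul1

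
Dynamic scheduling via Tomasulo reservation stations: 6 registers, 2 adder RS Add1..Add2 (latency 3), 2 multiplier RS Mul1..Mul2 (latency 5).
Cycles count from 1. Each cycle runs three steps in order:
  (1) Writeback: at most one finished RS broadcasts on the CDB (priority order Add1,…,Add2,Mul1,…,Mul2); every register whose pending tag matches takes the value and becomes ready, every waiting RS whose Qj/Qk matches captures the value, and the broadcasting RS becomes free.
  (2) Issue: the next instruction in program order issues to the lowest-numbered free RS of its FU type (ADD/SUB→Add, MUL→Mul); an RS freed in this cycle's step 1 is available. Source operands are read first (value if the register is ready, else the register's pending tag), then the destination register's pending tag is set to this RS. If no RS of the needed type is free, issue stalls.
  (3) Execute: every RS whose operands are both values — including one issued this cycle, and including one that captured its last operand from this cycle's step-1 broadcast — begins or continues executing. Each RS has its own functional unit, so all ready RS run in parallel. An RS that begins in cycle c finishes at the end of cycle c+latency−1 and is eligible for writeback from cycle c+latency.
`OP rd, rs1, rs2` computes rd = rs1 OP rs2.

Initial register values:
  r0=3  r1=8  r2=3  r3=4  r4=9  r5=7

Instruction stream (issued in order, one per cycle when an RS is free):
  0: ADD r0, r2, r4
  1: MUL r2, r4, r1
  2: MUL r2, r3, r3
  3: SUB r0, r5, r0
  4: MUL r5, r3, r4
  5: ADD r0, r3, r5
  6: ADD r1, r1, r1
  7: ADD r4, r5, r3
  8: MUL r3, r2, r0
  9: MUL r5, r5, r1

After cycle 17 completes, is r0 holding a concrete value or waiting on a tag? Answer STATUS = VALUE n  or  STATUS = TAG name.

STATUS = VALUE 40

  c1: issue ADD r0<-Add1  regs: r0:Add1,r1:8,r2:3,r3:4,r4:9,r5:7
  c2: issue MUL r2<-Mul1  regs: r0:Add1,r1:8,r2:Mul1,r3:4,r4:9,r5:7
  c3: issue MUL r2<-Mul2  regs: r0:Add1,r1:8,r2:Mul2,r3:4,r4:9,r5:7
  c4: CDB Add1=12; issue SUB r0<-Add1  regs: r0:Add1,r1:8,r2:Mul2,r3:4,r4:9,r5:7
  c5: stall  regs: r0:Add1,r1:8,r2:Mul2,r3:4,r4:9,r5:7
  c6: stall  regs: r0:Add1,r1:8,r2:Mul2,r3:4,r4:9,r5:7
  c7: CDB Add1=-5; stall  regs: r0:-5,r1:8,r2:Mul2,r3:4,r4:9,r5:7
  c8: CDB Mul1=72; issue MUL r5<-Mul1  regs: r0:-5,r1:8,r2:Mul2,r3:4,r4:9,r5:Mul1
  c9: CDB Mul2=16; issue ADD r0<-Add1  regs: r0:Add1,r1:8,r2:16,r3:4,r4:9,r5:Mul1
  c10: issue ADD r1<-Add2  regs: r0:Add1,r1:Add2,r2:16,r3:4,r4:9,r5:Mul1
  c11: stall  regs: r0:Add1,r1:Add2,r2:16,r3:4,r4:9,r5:Mul1
  c12: stall  regs: r0:Add1,r1:Add2,r2:16,r3:4,r4:9,r5:Mul1
  c13: CDB Add2=16; issue ADD r4<-Add2  regs: r0:Add1,r1:16,r2:16,r3:4,r4:Add2,r5:Mul1
  c14: CDB Mul1=36; issue MUL r3<-Mul1  regs: r0:Add1,r1:16,r2:16,r3:Mul1,r4:Add2,r5:36
  c15: issue MUL r5<-Mul2  regs: r0:Add1,r1:16,r2:16,r3:Mul1,r4:Add2,r5:Mul2
  c16: -  regs: r0:Add1,r1:16,r2:16,r3:Mul1,r4:Add2,r5:Mul2
  c17: CDB Add1=40  regs: r0:40,r1:16,r2:16,r3:Mul1,r4:Add2,r5:Mul2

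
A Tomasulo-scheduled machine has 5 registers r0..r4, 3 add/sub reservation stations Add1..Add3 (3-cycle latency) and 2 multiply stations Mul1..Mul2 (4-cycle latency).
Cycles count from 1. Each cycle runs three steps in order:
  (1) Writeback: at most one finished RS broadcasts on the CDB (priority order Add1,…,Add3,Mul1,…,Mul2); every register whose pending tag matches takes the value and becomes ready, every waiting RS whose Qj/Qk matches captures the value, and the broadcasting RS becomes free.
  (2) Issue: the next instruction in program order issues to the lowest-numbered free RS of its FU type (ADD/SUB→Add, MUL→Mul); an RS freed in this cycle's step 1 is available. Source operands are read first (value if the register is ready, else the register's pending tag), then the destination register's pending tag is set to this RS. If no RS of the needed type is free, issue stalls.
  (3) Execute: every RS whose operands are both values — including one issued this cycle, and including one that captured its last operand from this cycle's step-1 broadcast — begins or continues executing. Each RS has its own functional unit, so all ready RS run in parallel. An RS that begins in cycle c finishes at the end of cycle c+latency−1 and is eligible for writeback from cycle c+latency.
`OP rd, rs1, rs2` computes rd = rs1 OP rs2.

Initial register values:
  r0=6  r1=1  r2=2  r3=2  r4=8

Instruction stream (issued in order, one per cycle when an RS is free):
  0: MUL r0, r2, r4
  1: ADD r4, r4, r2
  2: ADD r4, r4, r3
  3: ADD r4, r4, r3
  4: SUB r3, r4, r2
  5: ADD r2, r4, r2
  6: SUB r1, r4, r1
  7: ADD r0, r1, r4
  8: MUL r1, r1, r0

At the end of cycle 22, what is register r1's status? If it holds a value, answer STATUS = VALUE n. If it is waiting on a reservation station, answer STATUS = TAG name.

STATUS = TAG Mul1

c1: issue MUL r0<-Mul1 | r0:Mul1,r1:1,r2:2,r3:2,r4:8
c2: issue ADD r4<-Add1 | r0:Mul1,r1:1,r2:2,r3:2,r4:Add1
c3: issue ADD r4<-Add2 | r0:Mul1,r1:1,r2:2,r3:2,r4:Add2
c4: issue ADD r4<-Add3 | r0:Mul1,r1:1,r2:2,r3:2,r4:Add3
c5: CDB Add1=10; issue SUB r3<-Add1 | r0:Mul1,r1:1,r2:2,r3:Add1,r4:Add3
c6: CDB Mul1=16; stall | r0:16,r1:1,r2:2,r3:Add1,r4:Add3
c7: stall | r0:16,r1:1,r2:2,r3:Add1,r4:Add3
c8: CDB Add2=12; issue ADD r2<-Add2 | r0:16,r1:1,r2:Add2,r3:Add1,r4:Add3
c9: stall | r0:16,r1:1,r2:Add2,r3:Add1,r4:Add3
c10: stall | r0:16,r1:1,r2:Add2,r3:Add1,r4:Add3
c11: CDB Add3=14; issue SUB r1<-Add3 | r0:16,r1:Add3,r2:Add2,r3:Add1,r4:14
c12: stall | r0:16,r1:Add3,r2:Add2,r3:Add1,r4:14
c13: stall | r0:16,r1:Add3,r2:Add2,r3:Add1,r4:14
c14: CDB Add1=12; issue ADD r0<-Add1 | r0:Add1,r1:Add3,r2:Add2,r3:12,r4:14
c15: CDB Add2=16; issue MUL r1<-Mul1 | r0:Add1,r1:Mul1,r2:16,r3:12,r4:14
c16: CDB Add3=13 | r0:Add1,r1:Mul1,r2:16,r3:12,r4:14
c17: - | r0:Add1,r1:Mul1,r2:16,r3:12,r4:14
c18: - | r0:Add1,r1:Mul1,r2:16,r3:12,r4:14
c19: CDB Add1=27 | r0:27,r1:Mul1,r2:16,r3:12,r4:14
c20: - | r0:27,r1:Mul1,r2:16,r3:12,r4:14
c21: - | r0:27,r1:Mul1,r2:16,r3:12,r4:14
c22: - | r0:27,r1:Mul1,r2:16,r3:12,r4:14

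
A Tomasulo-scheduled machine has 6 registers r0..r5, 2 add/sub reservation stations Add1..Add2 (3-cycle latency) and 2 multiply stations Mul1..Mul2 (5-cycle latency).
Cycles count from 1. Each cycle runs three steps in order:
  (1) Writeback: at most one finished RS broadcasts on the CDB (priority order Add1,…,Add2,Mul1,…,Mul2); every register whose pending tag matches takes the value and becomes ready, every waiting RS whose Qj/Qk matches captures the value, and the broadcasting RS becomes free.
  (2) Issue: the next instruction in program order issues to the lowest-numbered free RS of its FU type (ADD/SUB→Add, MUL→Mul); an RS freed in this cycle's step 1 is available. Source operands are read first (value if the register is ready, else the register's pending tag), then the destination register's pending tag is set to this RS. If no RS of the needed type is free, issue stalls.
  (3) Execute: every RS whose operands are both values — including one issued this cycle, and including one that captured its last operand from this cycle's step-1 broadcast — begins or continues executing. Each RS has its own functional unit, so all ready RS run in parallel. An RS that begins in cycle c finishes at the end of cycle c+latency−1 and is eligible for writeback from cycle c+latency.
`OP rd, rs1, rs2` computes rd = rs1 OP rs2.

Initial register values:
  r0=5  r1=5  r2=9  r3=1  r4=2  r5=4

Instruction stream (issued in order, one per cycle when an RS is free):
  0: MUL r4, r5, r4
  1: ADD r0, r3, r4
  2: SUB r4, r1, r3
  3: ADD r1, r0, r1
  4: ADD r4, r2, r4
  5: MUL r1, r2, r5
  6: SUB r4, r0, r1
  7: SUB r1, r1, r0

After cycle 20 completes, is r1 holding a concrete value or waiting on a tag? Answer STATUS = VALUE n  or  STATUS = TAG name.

STATUS = VALUE 27

  c1: issue MUL r4<-Mul1  regs: r0:5,r1:5,r2:9,r3:1,r4:Mul1,r5:4
  c2: issue ADD r0<-Add1  regs: r0:Add1,r1:5,r2:9,r3:1,r4:Mul1,r5:4
  c3: issue SUB r4<-Add2  regs: r0:Add1,r1:5,r2:9,r3:1,r4:Add2,r5:4
  c4: stall  regs: r0:Add1,r1:5,r2:9,r3:1,r4:Add2,r5:4
  c5: stall  regs: r0:Add1,r1:5,r2:9,r3:1,r4:Add2,r5:4
  c6: CDB Add2=4; issue ADD r1<-Add2  regs: r0:Add1,r1:Add2,r2:9,r3:1,r4:4,r5:4
  c7: CDB Mul1=8; stall  regs: r0:Add1,r1:Add2,r2:9,r3:1,r4:4,r5:4
  c8: stall  regs: r0:Add1,r1:Add2,r2:9,r3:1,r4:4,r5:4
  c9: stall  regs: r0:Add1,r1:Add2,r2:9,r3:1,r4:4,r5:4
  c10: CDB Add1=9; issue ADD r4<-Add1  regs: r0:9,r1:Add2,r2:9,r3:1,r4:Add1,r5:4
  c11: issue MUL r1<-Mul1  regs: r0:9,r1:Mul1,r2:9,r3:1,r4:Add1,r5:4
  c12: stall  regs: r0:9,r1:Mul1,r2:9,r3:1,r4:Add1,r5:4
  c13: CDB Add1=13; issue SUB r4<-Add1  regs: r0:9,r1:Mul1,r2:9,r3:1,r4:Add1,r5:4
  c14: CDB Add2=14; issue SUB r1<-Add2  regs: r0:9,r1:Add2,r2:9,r3:1,r4:Add1,r5:4
  c15: -  regs: r0:9,r1:Add2,r2:9,r3:1,r4:Add1,r5:4
  c16: CDB Mul1=36  regs: r0:9,r1:Add2,r2:9,r3:1,r4:Add1,r5:4
  c17: -  regs: r0:9,r1:Add2,r2:9,r3:1,r4:Add1,r5:4
  c18: -  regs: r0:9,r1:Add2,r2:9,r3:1,r4:Add1,r5:4
  c19: CDB Add1=-27  regs: r0:9,r1:Add2,r2:9,r3:1,r4:-27,r5:4
  c20: CDB Add2=27  regs: r0:9,r1:27,r2:9,r3:1,r4:-27,r5:4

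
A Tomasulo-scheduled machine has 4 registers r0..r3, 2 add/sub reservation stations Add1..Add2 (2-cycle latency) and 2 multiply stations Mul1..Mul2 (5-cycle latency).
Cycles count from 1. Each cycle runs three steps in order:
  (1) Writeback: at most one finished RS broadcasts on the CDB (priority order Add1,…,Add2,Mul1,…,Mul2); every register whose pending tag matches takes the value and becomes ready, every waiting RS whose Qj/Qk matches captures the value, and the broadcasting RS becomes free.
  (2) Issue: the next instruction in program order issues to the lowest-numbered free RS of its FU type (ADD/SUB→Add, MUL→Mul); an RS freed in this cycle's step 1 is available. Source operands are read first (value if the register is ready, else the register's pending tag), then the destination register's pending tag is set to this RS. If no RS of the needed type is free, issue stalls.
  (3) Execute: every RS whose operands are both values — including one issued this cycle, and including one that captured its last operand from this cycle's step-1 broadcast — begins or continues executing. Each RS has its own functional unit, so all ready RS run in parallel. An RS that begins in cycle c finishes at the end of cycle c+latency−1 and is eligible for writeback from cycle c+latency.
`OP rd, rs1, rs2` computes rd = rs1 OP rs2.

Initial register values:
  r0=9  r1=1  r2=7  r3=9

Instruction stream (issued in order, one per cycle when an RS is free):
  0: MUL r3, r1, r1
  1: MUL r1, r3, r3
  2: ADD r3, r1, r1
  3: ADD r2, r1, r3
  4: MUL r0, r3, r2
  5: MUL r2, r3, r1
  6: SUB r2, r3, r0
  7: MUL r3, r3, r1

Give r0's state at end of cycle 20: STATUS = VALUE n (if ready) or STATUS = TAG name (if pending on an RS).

STATUS = VALUE 6

  c1: issue MUL r3<-Mul1  regs: r0:9,r1:1,r2:7,r3:Mul1
  c2: issue MUL r1<-Mul2  regs: r0:9,r1:Mul2,r2:7,r3:Mul1
  c3: issue ADD r3<-Add1  regs: r0:9,r1:Mul2,r2:7,r3:Add1
  c4: issue ADD r2<-Add2  regs: r0:9,r1:Mul2,r2:Add2,r3:Add1
  c5: stall  regs: r0:9,r1:Mul2,r2:Add2,r3:Add1
  c6: CDB Mul1=1; issue MUL r0<-Mul1  regs: r0:Mul1,r1:Mul2,r2:Add2,r3:Add1
  c7: stall  regs: r0:Mul1,r1:Mul2,r2:Add2,r3:Add1
  c8: stall  regs: r0:Mul1,r1:Mul2,r2:Add2,r3:Add1
  c9: stall  regs: r0:Mul1,r1:Mul2,r2:Add2,r3:Add1
  c10: stall  regs: r0:Mul1,r1:Mul2,r2:Add2,r3:Add1
  c11: CDB Mul2=1; issue MUL r2<-Mul2  regs: r0:Mul1,r1:1,r2:Mul2,r3:Add1
  c12: stall  regs: r0:Mul1,r1:1,r2:Mul2,r3:Add1
  c13: CDB Add1=2; issue SUB r2<-Add1  regs: r0:Mul1,r1:1,r2:Add1,r3:2
  c14: stall  regs: r0:Mul1,r1:1,r2:Add1,r3:2
  c15: CDB Add2=3; stall  regs: r0:Mul1,r1:1,r2:Add1,r3:2
  c16: stall  regs: r0:Mul1,r1:1,r2:Add1,r3:2
  c17: stall  regs: r0:Mul1,r1:1,r2:Add1,r3:2
  c18: CDB Mul2=2; issue MUL r3<-Mul2  regs: r0:Mul1,r1:1,r2:Add1,r3:Mul2
  c19: -  regs: r0:Mul1,r1:1,r2:Add1,r3:Mul2
  c20: CDB Mul1=6  regs: r0:6,r1:1,r2:Add1,r3:Mul2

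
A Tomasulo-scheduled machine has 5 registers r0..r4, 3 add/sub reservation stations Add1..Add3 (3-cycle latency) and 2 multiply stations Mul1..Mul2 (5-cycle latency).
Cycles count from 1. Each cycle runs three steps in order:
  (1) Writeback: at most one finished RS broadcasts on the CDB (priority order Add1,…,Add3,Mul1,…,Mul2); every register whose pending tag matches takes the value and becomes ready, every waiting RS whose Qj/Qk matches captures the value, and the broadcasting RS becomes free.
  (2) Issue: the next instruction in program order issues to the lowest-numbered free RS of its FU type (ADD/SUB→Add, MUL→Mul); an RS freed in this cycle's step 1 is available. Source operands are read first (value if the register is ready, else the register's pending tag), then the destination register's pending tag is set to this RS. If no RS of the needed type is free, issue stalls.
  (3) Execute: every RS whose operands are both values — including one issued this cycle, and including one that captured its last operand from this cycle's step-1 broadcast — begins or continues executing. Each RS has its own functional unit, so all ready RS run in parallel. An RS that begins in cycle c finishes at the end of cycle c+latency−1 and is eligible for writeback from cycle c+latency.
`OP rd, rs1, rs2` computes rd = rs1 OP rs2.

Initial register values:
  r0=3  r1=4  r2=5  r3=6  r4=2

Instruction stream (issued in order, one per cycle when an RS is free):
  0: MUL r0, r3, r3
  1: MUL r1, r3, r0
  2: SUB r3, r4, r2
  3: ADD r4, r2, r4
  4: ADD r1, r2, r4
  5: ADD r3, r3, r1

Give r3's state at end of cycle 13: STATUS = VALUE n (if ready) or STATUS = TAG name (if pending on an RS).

STATUS = VALUE 9

cycle 1: issue MUL r0<-Mul1 // r0:Mul1,r1:4,r2:5,r3:6,r4:2
cycle 2: issue MUL r1<-Mul2 // r0:Mul1,r1:Mul2,r2:5,r3:6,r4:2
cycle 3: issue SUB r3<-Add1 // r0:Mul1,r1:Mul2,r2:5,r3:Add1,r4:2
cycle 4: issue ADD r4<-Add2 // r0:Mul1,r1:Mul2,r2:5,r3:Add1,r4:Add2
cycle 5: issue ADD r1<-Add3 // r0:Mul1,r1:Add3,r2:5,r3:Add1,r4:Add2
cycle 6: CDB Add1=-3; issue ADD r3<-Add1 // r0:Mul1,r1:Add3,r2:5,r3:Add1,r4:Add2
cycle 7: CDB Add2=7 // r0:Mul1,r1:Add3,r2:5,r3:Add1,r4:7
cycle 8: CDB Mul1=36 // r0:36,r1:Add3,r2:5,r3:Add1,r4:7
cycle 9: - // r0:36,r1:Add3,r2:5,r3:Add1,r4:7
cycle 10: CDB Add3=12 // r0:36,r1:12,r2:5,r3:Add1,r4:7
cycle 11: - // r0:36,r1:12,r2:5,r3:Add1,r4:7
cycle 12: - // r0:36,r1:12,r2:5,r3:Add1,r4:7
cycle 13: CDB Add1=9 // r0:36,r1:12,r2:5,r3:9,r4:7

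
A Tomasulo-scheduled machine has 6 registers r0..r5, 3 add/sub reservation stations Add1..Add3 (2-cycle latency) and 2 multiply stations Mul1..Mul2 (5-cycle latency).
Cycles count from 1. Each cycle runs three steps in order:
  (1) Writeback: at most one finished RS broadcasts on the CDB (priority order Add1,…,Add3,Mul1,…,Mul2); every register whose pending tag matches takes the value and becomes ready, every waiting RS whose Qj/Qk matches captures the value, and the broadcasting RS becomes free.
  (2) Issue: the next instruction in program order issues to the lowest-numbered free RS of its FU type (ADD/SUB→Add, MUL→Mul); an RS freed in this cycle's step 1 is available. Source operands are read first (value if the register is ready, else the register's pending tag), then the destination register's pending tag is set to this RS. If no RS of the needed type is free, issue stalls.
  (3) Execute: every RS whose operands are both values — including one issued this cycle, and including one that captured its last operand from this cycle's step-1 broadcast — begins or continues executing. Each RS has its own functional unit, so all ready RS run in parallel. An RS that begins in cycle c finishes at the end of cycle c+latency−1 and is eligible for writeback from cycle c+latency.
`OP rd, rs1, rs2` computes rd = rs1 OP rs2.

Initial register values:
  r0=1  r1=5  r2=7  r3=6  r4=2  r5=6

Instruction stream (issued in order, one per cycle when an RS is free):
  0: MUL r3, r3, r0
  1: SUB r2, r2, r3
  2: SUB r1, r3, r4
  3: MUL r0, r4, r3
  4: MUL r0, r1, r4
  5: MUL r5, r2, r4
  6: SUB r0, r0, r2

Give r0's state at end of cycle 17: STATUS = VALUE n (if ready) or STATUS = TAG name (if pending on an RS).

STATUS = VALUE 7

c1: issue MUL r3<-Mul1 | r0:1,r1:5,r2:7,r3:Mul1,r4:2,r5:6
c2: issue SUB r2<-Add1 | r0:1,r1:5,r2:Add1,r3:Mul1,r4:2,r5:6
c3: issue SUB r1<-Add2 | r0:1,r1:Add2,r2:Add1,r3:Mul1,r4:2,r5:6
c4: issue MUL r0<-Mul2 | r0:Mul2,r1:Add2,r2:Add1,r3:Mul1,r4:2,r5:6
c5: stall | r0:Mul2,r1:Add2,r2:Add1,r3:Mul1,r4:2,r5:6
c6: CDB Mul1=6; issue MUL r0<-Mul1 | r0:Mul1,r1:Add2,r2:Add1,r3:6,r4:2,r5:6
c7: stall | r0:Mul1,r1:Add2,r2:Add1,r3:6,r4:2,r5:6
c8: CDB Add1=1; stall | r0:Mul1,r1:Add2,r2:1,r3:6,r4:2,r5:6
c9: CDB Add2=4; stall | r0:Mul1,r1:4,r2:1,r3:6,r4:2,r5:6
c10: stall | r0:Mul1,r1:4,r2:1,r3:6,r4:2,r5:6
c11: CDB Mul2=12; issue MUL r5<-Mul2 | r0:Mul1,r1:4,r2:1,r3:6,r4:2,r5:Mul2
c12: issue SUB r0<-Add1 | r0:Add1,r1:4,r2:1,r3:6,r4:2,r5:Mul2
c13: - | r0:Add1,r1:4,r2:1,r3:6,r4:2,r5:Mul2
c14: CDB Mul1=8 | r0:Add1,r1:4,r2:1,r3:6,r4:2,r5:Mul2
c15: - | r0:Add1,r1:4,r2:1,r3:6,r4:2,r5:Mul2
c16: CDB Add1=7 | r0:7,r1:4,r2:1,r3:6,r4:2,r5:Mul2
c17: CDB Mul2=2 | r0:7,r1:4,r2:1,r3:6,r4:2,r5:2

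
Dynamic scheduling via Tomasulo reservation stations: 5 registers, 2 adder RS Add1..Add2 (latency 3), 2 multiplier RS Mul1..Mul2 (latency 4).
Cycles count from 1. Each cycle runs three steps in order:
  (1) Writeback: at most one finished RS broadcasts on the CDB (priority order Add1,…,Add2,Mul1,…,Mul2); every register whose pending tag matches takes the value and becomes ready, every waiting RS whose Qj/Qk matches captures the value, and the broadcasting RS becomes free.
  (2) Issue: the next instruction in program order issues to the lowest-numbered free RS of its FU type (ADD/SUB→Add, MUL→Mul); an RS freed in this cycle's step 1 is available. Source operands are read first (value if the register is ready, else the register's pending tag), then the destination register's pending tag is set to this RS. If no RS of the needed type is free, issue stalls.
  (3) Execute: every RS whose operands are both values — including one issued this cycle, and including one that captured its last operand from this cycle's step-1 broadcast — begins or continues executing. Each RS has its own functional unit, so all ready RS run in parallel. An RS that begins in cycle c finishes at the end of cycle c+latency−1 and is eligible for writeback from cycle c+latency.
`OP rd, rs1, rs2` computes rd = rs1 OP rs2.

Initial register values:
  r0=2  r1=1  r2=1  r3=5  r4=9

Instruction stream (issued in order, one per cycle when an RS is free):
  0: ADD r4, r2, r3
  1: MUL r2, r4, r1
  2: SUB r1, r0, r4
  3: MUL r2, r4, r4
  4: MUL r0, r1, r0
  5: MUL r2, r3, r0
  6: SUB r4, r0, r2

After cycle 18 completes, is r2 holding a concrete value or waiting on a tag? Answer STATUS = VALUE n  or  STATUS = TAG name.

STATUS = VALUE -40

c1: issue ADD r4<-Add1 | r0:2,r1:1,r2:1,r3:5,r4:Add1
c2: issue MUL r2<-Mul1 | r0:2,r1:1,r2:Mul1,r3:5,r4:Add1
c3: issue SUB r1<-Add2 | r0:2,r1:Add2,r2:Mul1,r3:5,r4:Add1
c4: CDB Add1=6; issue MUL r2<-Mul2 | r0:2,r1:Add2,r2:Mul2,r3:5,r4:6
c5: stall | r0:2,r1:Add2,r2:Mul2,r3:5,r4:6
c6: stall | r0:2,r1:Add2,r2:Mul2,r3:5,r4:6
c7: CDB Add2=-4; stall | r0:2,r1:-4,r2:Mul2,r3:5,r4:6
c8: CDB Mul1=6; issue MUL r0<-Mul1 | r0:Mul1,r1:-4,r2:Mul2,r3:5,r4:6
c9: CDB Mul2=36; issue MUL r2<-Mul2 | r0:Mul1,r1:-4,r2:Mul2,r3:5,r4:6
c10: issue SUB r4<-Add1 | r0:Mul1,r1:-4,r2:Mul2,r3:5,r4:Add1
c11: - | r0:Mul1,r1:-4,r2:Mul2,r3:5,r4:Add1
c12: CDB Mul1=-8 | r0:-8,r1:-4,r2:Mul2,r3:5,r4:Add1
c13: - | r0:-8,r1:-4,r2:Mul2,r3:5,r4:Add1
c14: - | r0:-8,r1:-4,r2:Mul2,r3:5,r4:Add1
c15: - | r0:-8,r1:-4,r2:Mul2,r3:5,r4:Add1
c16: CDB Mul2=-40 | r0:-8,r1:-4,r2:-40,r3:5,r4:Add1
c17: - | r0:-8,r1:-4,r2:-40,r3:5,r4:Add1
c18: - | r0:-8,r1:-4,r2:-40,r3:5,r4:Add1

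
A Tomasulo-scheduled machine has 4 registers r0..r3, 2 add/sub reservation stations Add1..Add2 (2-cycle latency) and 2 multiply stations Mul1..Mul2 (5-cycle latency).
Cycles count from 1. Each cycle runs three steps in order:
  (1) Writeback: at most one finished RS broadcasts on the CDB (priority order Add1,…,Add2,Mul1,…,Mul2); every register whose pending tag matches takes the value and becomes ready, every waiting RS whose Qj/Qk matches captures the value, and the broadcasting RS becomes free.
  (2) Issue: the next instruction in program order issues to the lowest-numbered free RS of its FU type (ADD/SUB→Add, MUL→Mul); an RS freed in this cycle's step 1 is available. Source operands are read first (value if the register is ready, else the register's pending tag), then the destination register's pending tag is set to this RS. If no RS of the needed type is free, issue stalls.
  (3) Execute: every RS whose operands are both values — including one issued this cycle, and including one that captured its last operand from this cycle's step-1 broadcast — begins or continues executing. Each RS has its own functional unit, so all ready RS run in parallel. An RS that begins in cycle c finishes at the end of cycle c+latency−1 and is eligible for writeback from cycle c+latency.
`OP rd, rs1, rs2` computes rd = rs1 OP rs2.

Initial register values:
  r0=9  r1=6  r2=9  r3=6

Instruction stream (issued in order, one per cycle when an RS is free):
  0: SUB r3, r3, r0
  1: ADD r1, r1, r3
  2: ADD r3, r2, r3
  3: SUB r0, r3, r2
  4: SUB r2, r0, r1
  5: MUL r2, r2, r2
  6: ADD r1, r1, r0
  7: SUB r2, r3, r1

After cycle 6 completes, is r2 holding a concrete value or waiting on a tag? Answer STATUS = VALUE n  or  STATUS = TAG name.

  c1: issue SUB r3<-Add1  regs: r0:9,r1:6,r2:9,r3:Add1
  c2: issue ADD r1<-Add2  regs: r0:9,r1:Add2,r2:9,r3:Add1
  c3: CDB Add1=-3; issue ADD r3<-Add1  regs: r0:9,r1:Add2,r2:9,r3:Add1
  c4: stall  regs: r0:9,r1:Add2,r2:9,r3:Add1
  c5: CDB Add1=6; issue SUB r0<-Add1  regs: r0:Add1,r1:Add2,r2:9,r3:6
  c6: CDB Add2=3; issue SUB r2<-Add2  regs: r0:Add1,r1:3,r2:Add2,r3:6

STATUS = TAG Add2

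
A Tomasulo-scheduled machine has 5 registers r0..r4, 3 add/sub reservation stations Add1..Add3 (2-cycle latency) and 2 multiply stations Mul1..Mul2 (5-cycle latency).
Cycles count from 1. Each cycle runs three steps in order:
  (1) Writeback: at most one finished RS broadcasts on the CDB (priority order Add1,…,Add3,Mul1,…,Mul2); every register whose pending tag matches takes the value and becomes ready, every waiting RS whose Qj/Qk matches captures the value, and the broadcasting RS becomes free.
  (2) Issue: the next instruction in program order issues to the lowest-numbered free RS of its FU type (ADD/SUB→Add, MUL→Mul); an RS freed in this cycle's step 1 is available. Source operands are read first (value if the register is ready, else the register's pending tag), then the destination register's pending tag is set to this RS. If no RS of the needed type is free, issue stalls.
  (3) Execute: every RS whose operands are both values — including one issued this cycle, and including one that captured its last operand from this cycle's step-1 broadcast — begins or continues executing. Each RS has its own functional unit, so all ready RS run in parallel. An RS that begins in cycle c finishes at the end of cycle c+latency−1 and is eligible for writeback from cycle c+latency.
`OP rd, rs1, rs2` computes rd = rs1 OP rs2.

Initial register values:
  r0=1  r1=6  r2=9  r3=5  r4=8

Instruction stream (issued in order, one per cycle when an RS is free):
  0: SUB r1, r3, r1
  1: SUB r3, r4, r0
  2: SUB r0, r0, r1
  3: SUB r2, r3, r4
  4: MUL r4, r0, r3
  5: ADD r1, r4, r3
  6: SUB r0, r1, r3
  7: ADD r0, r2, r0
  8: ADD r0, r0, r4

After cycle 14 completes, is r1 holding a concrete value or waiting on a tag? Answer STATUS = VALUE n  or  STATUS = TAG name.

  c1: issue SUB r1<-Add1  regs: r0:1,r1:Add1,r2:9,r3:5,r4:8
  c2: issue SUB r3<-Add2  regs: r0:1,r1:Add1,r2:9,r3:Add2,r4:8
  c3: CDB Add1=-1; issue SUB r0<-Add1  regs: r0:Add1,r1:-1,r2:9,r3:Add2,r4:8
  c4: CDB Add2=7; issue SUB r2<-Add2  regs: r0:Add1,r1:-1,r2:Add2,r3:7,r4:8
  c5: CDB Add1=2; issue MUL r4<-Mul1  regs: r0:2,r1:-1,r2:Add2,r3:7,r4:Mul1
  c6: CDB Add2=-1; issue ADD r1<-Add1  regs: r0:2,r1:Add1,r2:-1,r3:7,r4:Mul1
  c7: issue SUB r0<-Add2  regs: r0:Add2,r1:Add1,r2:-1,r3:7,r4:Mul1
  c8: issue ADD r0<-Add3  regs: r0:Add3,r1:Add1,r2:-1,r3:7,r4:Mul1
  c9: stall  regs: r0:Add3,r1:Add1,r2:-1,r3:7,r4:Mul1
  c10: CDB Mul1=14; stall  regs: r0:Add3,r1:Add1,r2:-1,r3:7,r4:14
  c11: stall  regs: r0:Add3,r1:Add1,r2:-1,r3:7,r4:14
  c12: CDB Add1=21; issue ADD r0<-Add1  regs: r0:Add1,r1:21,r2:-1,r3:7,r4:14
  c13: -  regs: r0:Add1,r1:21,r2:-1,r3:7,r4:14
  c14: CDB Add2=14  regs: r0:Add1,r1:21,r2:-1,r3:7,r4:14

STATUS = VALUE 21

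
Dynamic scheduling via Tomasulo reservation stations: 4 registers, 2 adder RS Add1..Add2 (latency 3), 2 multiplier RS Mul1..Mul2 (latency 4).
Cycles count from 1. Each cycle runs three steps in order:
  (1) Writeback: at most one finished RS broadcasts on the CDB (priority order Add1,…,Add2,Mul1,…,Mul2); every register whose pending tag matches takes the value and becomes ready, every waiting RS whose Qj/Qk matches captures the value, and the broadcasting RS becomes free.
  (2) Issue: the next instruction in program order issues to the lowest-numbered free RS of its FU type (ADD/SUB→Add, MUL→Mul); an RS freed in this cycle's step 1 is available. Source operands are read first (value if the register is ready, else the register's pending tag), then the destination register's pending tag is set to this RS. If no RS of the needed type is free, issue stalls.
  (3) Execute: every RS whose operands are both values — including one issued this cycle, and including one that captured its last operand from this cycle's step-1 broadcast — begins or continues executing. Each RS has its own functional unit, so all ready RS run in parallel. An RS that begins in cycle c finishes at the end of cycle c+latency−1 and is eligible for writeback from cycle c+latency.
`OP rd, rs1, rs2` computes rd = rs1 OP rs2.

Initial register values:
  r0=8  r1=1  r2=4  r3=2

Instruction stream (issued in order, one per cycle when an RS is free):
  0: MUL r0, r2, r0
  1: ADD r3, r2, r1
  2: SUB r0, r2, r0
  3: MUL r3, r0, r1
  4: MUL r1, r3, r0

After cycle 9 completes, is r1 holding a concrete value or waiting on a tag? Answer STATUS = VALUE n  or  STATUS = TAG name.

  c1: issue MUL r0<-Mul1  regs: r0:Mul1,r1:1,r2:4,r3:2
  c2: issue ADD r3<-Add1  regs: r0:Mul1,r1:1,r2:4,r3:Add1
  c3: issue SUB r0<-Add2  regs: r0:Add2,r1:1,r2:4,r3:Add1
  c4: issue MUL r3<-Mul2  regs: r0:Add2,r1:1,r2:4,r3:Mul2
  c5: CDB Add1=5; stall  regs: r0:Add2,r1:1,r2:4,r3:Mul2
  c6: CDB Mul1=32; issue MUL r1<-Mul1  regs: r0:Add2,r1:Mul1,r2:4,r3:Mul2
  c7: -  regs: r0:Add2,r1:Mul1,r2:4,r3:Mul2
  c8: -  regs: r0:Add2,r1:Mul1,r2:4,r3:Mul2
  c9: CDB Add2=-28  regs: r0:-28,r1:Mul1,r2:4,r3:Mul2

STATUS = TAG Mul1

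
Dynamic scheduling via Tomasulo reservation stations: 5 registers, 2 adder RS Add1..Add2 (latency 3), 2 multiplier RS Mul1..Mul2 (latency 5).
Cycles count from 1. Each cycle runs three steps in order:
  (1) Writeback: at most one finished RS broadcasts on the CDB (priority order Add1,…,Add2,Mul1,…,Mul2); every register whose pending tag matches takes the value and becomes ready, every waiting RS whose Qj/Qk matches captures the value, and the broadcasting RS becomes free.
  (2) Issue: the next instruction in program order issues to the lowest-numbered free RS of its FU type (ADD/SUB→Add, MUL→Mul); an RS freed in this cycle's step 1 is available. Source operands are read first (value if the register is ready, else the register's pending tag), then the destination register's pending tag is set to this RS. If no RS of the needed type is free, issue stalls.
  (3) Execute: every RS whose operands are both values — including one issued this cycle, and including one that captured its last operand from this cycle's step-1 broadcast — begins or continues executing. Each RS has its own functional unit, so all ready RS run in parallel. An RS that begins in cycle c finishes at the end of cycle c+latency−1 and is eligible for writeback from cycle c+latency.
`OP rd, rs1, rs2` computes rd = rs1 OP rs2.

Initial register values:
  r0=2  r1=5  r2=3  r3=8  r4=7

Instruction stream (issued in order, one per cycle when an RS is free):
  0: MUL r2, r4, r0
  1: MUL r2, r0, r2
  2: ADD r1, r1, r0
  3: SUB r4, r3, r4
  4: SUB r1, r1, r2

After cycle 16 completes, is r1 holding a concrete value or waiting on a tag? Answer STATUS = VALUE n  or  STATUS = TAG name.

cycle 1: issue MUL r2<-Mul1 // r0:2,r1:5,r2:Mul1,r3:8,r4:7
cycle 2: issue MUL r2<-Mul2 // r0:2,r1:5,r2:Mul2,r3:8,r4:7
cycle 3: issue ADD r1<-Add1 // r0:2,r1:Add1,r2:Mul2,r3:8,r4:7
cycle 4: issue SUB r4<-Add2 // r0:2,r1:Add1,r2:Mul2,r3:8,r4:Add2
cycle 5: stall // r0:2,r1:Add1,r2:Mul2,r3:8,r4:Add2
cycle 6: CDB Add1=7; issue SUB r1<-Add1 // r0:2,r1:Add1,r2:Mul2,r3:8,r4:Add2
cycle 7: CDB Add2=1 // r0:2,r1:Add1,r2:Mul2,r3:8,r4:1
cycle 8: CDB Mul1=14 // r0:2,r1:Add1,r2:Mul2,r3:8,r4:1
cycle 9: - // r0:2,r1:Add1,r2:Mul2,r3:8,r4:1
cycle 10: - // r0:2,r1:Add1,r2:Mul2,r3:8,r4:1
cycle 11: - // r0:2,r1:Add1,r2:Mul2,r3:8,r4:1
cycle 12: - // r0:2,r1:Add1,r2:Mul2,r3:8,r4:1
cycle 13: CDB Mul2=28 // r0:2,r1:Add1,r2:28,r3:8,r4:1
cycle 14: - // r0:2,r1:Add1,r2:28,r3:8,r4:1
cycle 15: - // r0:2,r1:Add1,r2:28,r3:8,r4:1
cycle 16: CDB Add1=-21 // r0:2,r1:-21,r2:28,r3:8,r4:1

STATUS = VALUE -21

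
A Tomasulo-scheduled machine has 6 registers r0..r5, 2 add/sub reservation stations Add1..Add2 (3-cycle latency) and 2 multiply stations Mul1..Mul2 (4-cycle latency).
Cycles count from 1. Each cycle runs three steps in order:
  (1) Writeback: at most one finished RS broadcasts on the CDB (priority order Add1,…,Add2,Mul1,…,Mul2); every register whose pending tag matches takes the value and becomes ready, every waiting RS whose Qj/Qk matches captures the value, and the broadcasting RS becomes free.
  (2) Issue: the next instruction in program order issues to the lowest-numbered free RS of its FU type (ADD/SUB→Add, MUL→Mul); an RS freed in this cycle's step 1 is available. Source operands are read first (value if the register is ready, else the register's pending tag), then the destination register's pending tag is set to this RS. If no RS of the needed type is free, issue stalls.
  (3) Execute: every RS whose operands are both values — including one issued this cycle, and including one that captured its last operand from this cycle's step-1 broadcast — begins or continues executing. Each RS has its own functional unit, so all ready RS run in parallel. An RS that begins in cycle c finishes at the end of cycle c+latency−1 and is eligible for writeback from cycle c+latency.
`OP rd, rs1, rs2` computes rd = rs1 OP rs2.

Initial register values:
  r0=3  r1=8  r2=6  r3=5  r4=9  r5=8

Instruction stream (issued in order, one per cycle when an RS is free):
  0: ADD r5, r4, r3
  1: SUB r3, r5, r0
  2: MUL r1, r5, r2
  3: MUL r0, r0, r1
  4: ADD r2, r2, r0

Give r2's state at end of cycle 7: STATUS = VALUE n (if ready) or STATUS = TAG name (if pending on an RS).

c1: issue ADD r5<-Add1 | r0:3,r1:8,r2:6,r3:5,r4:9,r5:Add1
c2: issue SUB r3<-Add2 | r0:3,r1:8,r2:6,r3:Add2,r4:9,r5:Add1
c3: issue MUL r1<-Mul1 | r0:3,r1:Mul1,r2:6,r3:Add2,r4:9,r5:Add1
c4: CDB Add1=14; issue MUL r0<-Mul2 | r0:Mul2,r1:Mul1,r2:6,r3:Add2,r4:9,r5:14
c5: issue ADD r2<-Add1 | r0:Mul2,r1:Mul1,r2:Add1,r3:Add2,r4:9,r5:14
c6: - | r0:Mul2,r1:Mul1,r2:Add1,r3:Add2,r4:9,r5:14
c7: CDB Add2=11 | r0:Mul2,r1:Mul1,r2:Add1,r3:11,r4:9,r5:14

STATUS = TAG Add1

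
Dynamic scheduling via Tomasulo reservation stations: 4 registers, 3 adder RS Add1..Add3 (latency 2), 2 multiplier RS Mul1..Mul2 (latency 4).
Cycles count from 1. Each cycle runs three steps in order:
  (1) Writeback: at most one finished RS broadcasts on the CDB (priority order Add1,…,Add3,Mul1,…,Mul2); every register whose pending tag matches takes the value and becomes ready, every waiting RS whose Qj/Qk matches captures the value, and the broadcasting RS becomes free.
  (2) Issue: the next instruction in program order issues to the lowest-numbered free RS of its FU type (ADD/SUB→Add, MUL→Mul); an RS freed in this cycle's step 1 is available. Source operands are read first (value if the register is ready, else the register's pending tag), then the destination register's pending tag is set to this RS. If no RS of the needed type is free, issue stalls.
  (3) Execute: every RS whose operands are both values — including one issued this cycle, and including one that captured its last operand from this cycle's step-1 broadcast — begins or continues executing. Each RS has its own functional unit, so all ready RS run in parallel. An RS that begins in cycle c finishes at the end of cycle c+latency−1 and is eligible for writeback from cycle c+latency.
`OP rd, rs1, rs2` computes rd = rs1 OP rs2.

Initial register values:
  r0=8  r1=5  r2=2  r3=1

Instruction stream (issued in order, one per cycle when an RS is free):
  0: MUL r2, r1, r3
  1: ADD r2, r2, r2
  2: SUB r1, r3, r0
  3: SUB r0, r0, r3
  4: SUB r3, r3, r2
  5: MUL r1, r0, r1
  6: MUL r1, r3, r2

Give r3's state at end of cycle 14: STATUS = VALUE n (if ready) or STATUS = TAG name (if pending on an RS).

  c1: issue MUL r2<-Mul1  regs: r0:8,r1:5,r2:Mul1,r3:1
  c2: issue ADD r2<-Add1  regs: r0:8,r1:5,r2:Add1,r3:1
  c3: issue SUB r1<-Add2  regs: r0:8,r1:Add2,r2:Add1,r3:1
  c4: issue SUB r0<-Add3  regs: r0:Add3,r1:Add2,r2:Add1,r3:1
  c5: CDB Add2=-7; issue SUB r3<-Add2  regs: r0:Add3,r1:-7,r2:Add1,r3:Add2
  c6: CDB Add3=7; issue MUL r1<-Mul2  regs: r0:7,r1:Mul2,r2:Add1,r3:Add2
  c7: CDB Mul1=5; issue MUL r1<-Mul1  regs: r0:7,r1:Mul1,r2:Add1,r3:Add2
  c8: -  regs: r0:7,r1:Mul1,r2:Add1,r3:Add2
  c9: CDB Add1=10  regs: r0:7,r1:Mul1,r2:10,r3:Add2
  c10: CDB Mul2=-49  regs: r0:7,r1:Mul1,r2:10,r3:Add2
  c11: CDB Add2=-9  regs: r0:7,r1:Mul1,r2:10,r3:-9
  c12: -  regs: r0:7,r1:Mul1,r2:10,r3:-9
  c13: -  regs: r0:7,r1:Mul1,r2:10,r3:-9
  c14: -  regs: r0:7,r1:Mul1,r2:10,r3:-9

STATUS = VALUE -9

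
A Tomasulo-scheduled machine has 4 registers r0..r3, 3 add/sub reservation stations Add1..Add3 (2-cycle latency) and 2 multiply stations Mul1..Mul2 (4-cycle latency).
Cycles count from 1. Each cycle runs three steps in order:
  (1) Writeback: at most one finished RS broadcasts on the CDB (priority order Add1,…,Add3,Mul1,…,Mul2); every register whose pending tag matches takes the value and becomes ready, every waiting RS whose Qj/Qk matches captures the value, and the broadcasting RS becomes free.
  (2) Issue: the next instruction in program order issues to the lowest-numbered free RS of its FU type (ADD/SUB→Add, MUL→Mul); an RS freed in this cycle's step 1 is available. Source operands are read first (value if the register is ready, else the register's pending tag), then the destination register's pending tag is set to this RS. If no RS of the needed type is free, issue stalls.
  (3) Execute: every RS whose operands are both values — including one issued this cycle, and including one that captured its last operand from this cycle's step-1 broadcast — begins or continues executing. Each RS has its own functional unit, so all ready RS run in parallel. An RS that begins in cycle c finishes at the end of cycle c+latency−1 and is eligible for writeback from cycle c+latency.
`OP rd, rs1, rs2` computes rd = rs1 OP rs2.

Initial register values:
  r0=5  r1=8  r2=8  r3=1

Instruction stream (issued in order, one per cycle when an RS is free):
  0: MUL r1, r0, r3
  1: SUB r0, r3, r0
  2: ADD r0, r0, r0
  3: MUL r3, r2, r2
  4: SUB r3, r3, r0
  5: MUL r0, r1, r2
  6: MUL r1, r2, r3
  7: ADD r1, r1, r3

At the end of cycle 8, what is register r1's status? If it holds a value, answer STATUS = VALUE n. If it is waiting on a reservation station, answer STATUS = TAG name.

STATUS = TAG Mul2

cycle 1: issue MUL r1<-Mul1 // r0:5,r1:Mul1,r2:8,r3:1
cycle 2: issue SUB r0<-Add1 // r0:Add1,r1:Mul1,r2:8,r3:1
cycle 3: issue ADD r0<-Add2 // r0:Add2,r1:Mul1,r2:8,r3:1
cycle 4: CDB Add1=-4; issue MUL r3<-Mul2 // r0:Add2,r1:Mul1,r2:8,r3:Mul2
cycle 5: CDB Mul1=5; issue SUB r3<-Add1 // r0:Add2,r1:5,r2:8,r3:Add1
cycle 6: CDB Add2=-8; issue MUL r0<-Mul1 // r0:Mul1,r1:5,r2:8,r3:Add1
cycle 7: stall // r0:Mul1,r1:5,r2:8,r3:Add1
cycle 8: CDB Mul2=64; issue MUL r1<-Mul2 // r0:Mul1,r1:Mul2,r2:8,r3:Add1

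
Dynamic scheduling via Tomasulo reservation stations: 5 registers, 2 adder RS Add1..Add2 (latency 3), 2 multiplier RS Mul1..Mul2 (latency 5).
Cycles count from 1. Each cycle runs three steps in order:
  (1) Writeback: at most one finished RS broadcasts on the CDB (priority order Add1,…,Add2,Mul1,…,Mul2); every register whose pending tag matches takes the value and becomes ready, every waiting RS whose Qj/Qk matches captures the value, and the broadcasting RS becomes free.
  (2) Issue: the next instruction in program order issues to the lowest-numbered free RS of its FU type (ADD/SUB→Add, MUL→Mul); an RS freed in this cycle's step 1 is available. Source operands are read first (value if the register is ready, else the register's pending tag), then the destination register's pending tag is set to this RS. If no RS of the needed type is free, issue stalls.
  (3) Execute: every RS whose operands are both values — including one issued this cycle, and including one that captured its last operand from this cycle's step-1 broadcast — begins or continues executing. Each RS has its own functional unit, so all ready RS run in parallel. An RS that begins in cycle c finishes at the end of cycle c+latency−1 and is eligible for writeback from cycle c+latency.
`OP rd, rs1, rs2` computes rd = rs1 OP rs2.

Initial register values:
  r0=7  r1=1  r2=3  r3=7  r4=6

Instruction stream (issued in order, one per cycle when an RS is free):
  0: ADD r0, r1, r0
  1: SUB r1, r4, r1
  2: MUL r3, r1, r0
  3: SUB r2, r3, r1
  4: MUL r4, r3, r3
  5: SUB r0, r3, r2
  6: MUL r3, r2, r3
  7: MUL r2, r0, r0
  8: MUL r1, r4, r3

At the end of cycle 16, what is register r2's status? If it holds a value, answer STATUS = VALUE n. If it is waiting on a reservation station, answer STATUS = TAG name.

STATUS = TAG Mul2

cycle 1: issue ADD r0<-Add1 // r0:Add1,r1:1,r2:3,r3:7,r4:6
cycle 2: issue SUB r1<-Add2 // r0:Add1,r1:Add2,r2:3,r3:7,r4:6
cycle 3: issue MUL r3<-Mul1 // r0:Add1,r1:Add2,r2:3,r3:Mul1,r4:6
cycle 4: CDB Add1=8; issue SUB r2<-Add1 // r0:8,r1:Add2,r2:Add1,r3:Mul1,r4:6
cycle 5: CDB Add2=5; issue MUL r4<-Mul2 // r0:8,r1:5,r2:Add1,r3:Mul1,r4:Mul2
cycle 6: issue SUB r0<-Add2 // r0:Add2,r1:5,r2:Add1,r3:Mul1,r4:Mul2
cycle 7: stall // r0:Add2,r1:5,r2:Add1,r3:Mul1,r4:Mul2
cycle 8: stall // r0:Add2,r1:5,r2:Add1,r3:Mul1,r4:Mul2
cycle 9: stall // r0:Add2,r1:5,r2:Add1,r3:Mul1,r4:Mul2
cycle 10: CDB Mul1=40; issue MUL r3<-Mul1 // r0:Add2,r1:5,r2:Add1,r3:Mul1,r4:Mul2
cycle 11: stall // r0:Add2,r1:5,r2:Add1,r3:Mul1,r4:Mul2
cycle 12: stall // r0:Add2,r1:5,r2:Add1,r3:Mul1,r4:Mul2
cycle 13: CDB Add1=35; stall // r0:Add2,r1:5,r2:35,r3:Mul1,r4:Mul2
cycle 14: stall // r0:Add2,r1:5,r2:35,r3:Mul1,r4:Mul2
cycle 15: CDB Mul2=1600; issue MUL r2<-Mul2 // r0:Add2,r1:5,r2:Mul2,r3:Mul1,r4:1600
cycle 16: CDB Add2=5; stall // r0:5,r1:5,r2:Mul2,r3:Mul1,r4:1600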